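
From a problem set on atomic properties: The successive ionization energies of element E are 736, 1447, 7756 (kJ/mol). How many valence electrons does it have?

Look for the largest jump between consecutive ionization energies: IE3/IE2 ≈ 5.4, far larger than any earlier ratio.
That jump marks the point where a core electron is being removed. So the atom has 2 valence electrons.

2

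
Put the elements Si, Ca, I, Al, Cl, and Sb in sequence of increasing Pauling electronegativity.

Ca, Al, Si, Sb, I, Cl

Electronegativity increases across a period and decreases down a group, tracking effective nuclear charge and atomic size.
Here both period and group differ, so the two effects have to be weighed against each other.
Al > Ca: both effects reinforce here, so Al is clearly the higher of the two.
Si > Al: both are in period 3; the period trend gives Si the larger value.
Sb > Si: the two effects oppose for this pair; the across-period effect wins (2.05 vs 1.90).
I > Sb: I lies to the right of Sb in period 5, so the across-period effect alone puts I higher.
Cl > I: they share group 17; the group trend gives Cl the larger value.
For reference (Pauling): Al 1.61, Si 1.90, Cl 3.16, Ca 1.00, Sb 2.05, I 2.66.
So from lowest to highest: Ca < Al < Si < Sb < I < Cl.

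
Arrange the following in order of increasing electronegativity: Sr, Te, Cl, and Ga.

Sr < Ga < Te < Cl

Cl is in period 3, group 17; Ga is in period 4, group 13; Sr is in period 5, group 2; Te is in period 5, group 16.
Electronegativity increases across a period and decreases down a group, tracking effective nuclear charge and atomic size.
Here both period and group differ, so the two effects have to be weighed against each other.
Ga > Sr: relative to Sr, both the across-period and down-group shifts push Ga's electronegativity up.
Te > Ga: period and group pull opposite ways; the across-period shift dominates (2.10 vs 1.81).
Cl > Te: both effects reinforce here, so Cl is clearly the higher of the two.
Tabulated electronegativity (Pauling): Cl 3.16, Ga 1.81, Sr 0.95, Te 2.10.
So from lowest to highest: Sr < Ga < Te < Cl.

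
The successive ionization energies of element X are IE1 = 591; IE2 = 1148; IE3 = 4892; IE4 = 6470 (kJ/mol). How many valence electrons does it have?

Look for the largest jump between consecutive ionization energies: IE3/IE2 ≈ 4.3, far larger than any earlier ratio.
That jump marks the point where a core electron is being removed. So the atom has 2 valence electrons.

2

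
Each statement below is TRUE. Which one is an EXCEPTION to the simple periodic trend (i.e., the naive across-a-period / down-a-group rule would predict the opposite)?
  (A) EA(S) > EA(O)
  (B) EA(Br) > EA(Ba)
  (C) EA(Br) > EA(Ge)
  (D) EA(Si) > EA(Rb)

(A)

The general trend: electron affinity increases across a period and decreases down a group.
(A) S (period 3, group 16) vs O (period 2, group 16): the stated order contradicts the simple trend.
(B) Br (period 4, group 17) vs Ba (period 6, group 2): the stated order agrees with the simple trend.
(C) Br (period 4, group 17) vs Ge (period 4, group 14): the stated order agrees with the simple trend.
(D) Si (period 3, group 14) vs Rb (period 5, group 1): the stated order agrees with the simple trend.
The exception is (A): the compact 2p subshell of O repels the added electron more than S's larger 3p does.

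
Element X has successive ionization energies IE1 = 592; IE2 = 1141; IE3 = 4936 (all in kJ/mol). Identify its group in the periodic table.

Look for the largest jump between consecutive ionization energies: IE3/IE2 ≈ 4.3, far larger than any earlier ratio.
That jump marks the point where a core electron is being removed. So the atom has 2 valence electrons.
A main-group element with 2 valence electrons is in group 2.

Group 2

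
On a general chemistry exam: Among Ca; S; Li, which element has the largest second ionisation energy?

IE_2 is the cost of taking one more electron from the +1 cation: Ca⁺ still has 1 valence electron; S⁺ still has 5 valence electrons; Li⁺ is the bare [He] core.
Core electrons are held far more tightly than valence electrons, so Li tops the IE_2 order.
Valence configurations: Ca⁺ [Ar]4s¹, S⁺ [Ne]3s²3p³.
The numbers (kJ/mol): Ca 1145, S 2252, Li 7298.
So the second ionization energies run Ca < S < Li.

Li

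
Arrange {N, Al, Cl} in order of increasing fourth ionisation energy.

Cl, N, Al

IE_4 is the cost of taking one more electron from the +3 cation: N³⁺ still has 2 valence electrons; Al³⁺ is the bare [Ne] core; Cl³⁺ still has 4 valence electrons.
Breaking into a closed-shell core is much more expensive than removing a leftover valence electron — Al has the largest IE_4 here.
Valence configurations: N³⁺ [He]2s², Cl³⁺ [Ne]3s²3p².
Approximate IE_4 values (kJ/mol): N 7475, Al 11577, Cl 5159.
Overall IE_4 order: Cl < N < Al.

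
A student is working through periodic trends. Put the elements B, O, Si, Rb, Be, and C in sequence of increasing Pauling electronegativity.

Be is in period 2, group 2; B is in period 2, group 13; C is in period 2, group 14; O is in period 2, group 16; Si is in period 3, group 14; Rb is in period 5, group 1.
EN rises left→right (higher Z_eff, smaller atoms) and falls top→bottom (larger, more shielded atoms).
Here both period and group differ, so the two effects have to be weighed against each other.
Be > Rb: relative to Rb, both the across-period and down-group shifts push Be's electronegativity up.
Si > Be: period and group pull opposite ways; the across-period shift dominates (1.90 vs 1.57).
B > Si: the two effects oppose for this pair; the down-group effect wins (2.04 vs 1.90).
C > B: C lies to the right of B in period 2, so the across-period effect alone puts C higher.
O > C: O lies to the right of C in period 2, so the across-period effect alone puts O higher.
For reference (Pauling): Be 1.57, B 2.04, C 2.55, O 3.44, Si 1.90, Rb 0.82.
So from lowest to highest: Rb < Be < Si < B < C < O.

Rb, Be, Si, B, C, O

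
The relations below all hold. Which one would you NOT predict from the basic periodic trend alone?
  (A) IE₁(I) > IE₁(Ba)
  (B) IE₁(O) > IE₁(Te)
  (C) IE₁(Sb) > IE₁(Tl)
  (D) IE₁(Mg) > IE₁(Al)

(D)

The general trend: first ionisation energy increases across a period and decreases down a group.
(A) I (period 5, group 17) vs Ba (period 6, group 2): the stated order agrees with the simple trend.
(B) O (period 2, group 16) vs Te (period 5, group 16): the stated order agrees with the simple trend.
(C) Sb (period 5, group 15) vs Tl (period 6, group 13): the stated order agrees with the simple trend.
(D) Mg (period 3, group 2) vs Al (period 3, group 13): the stated order contradicts the simple trend.
The exception is (D): Al's single 3p electron is easier to remove than one from Mg's filled 3s².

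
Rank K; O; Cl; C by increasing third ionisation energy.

Consider each +2 ion: K²⁺ is already 1 electron into the core; O²⁺ still has 4 valence electrons; Cl²⁺ still has 5 valence electrons; C²⁺ still has 2 valence electrons.
Usually core removal costs more than valence removal, but here the competition is close: a tightly held n=2 valence electron can cost more to remove than an n=3 core electron, so the actual values have to decide it.
Valence configurations: O²⁺ [He]2s²2p², Cl²⁺ [Ne]3s²3p³, C²⁺ [He]2s².
The numbers (kJ/mol): K 4420, O 5300, Cl 3822, C 4620.
Overall IE_3 order: Cl < K < C < O.

Cl < K < C < O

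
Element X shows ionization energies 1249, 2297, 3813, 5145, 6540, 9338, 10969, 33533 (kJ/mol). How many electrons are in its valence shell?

7

Look for the largest jump between consecutive ionization energies: IE8/IE7 ≈ 3.1, far larger than any earlier ratio.
That jump marks the point where a core electron is being removed. So the atom has 7 valence electrons.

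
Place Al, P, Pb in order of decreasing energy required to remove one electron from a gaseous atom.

Al is in period 3, group 13; P is in period 3, group 15; Pb is in period 6, group 14.
First ionization energy rises across a period (greater Z_eff holds electrons more tightly) and falls down a group (valence electrons are farther from the nucleus).
Neither a single period nor a single group — weigh both effects.
Pb > Al: period and group pull opposite ways; the across-period shift dominates (716 vs 578 kJ/mol).
P > Pb: relative to Pb, both the across-period and down-group shifts push P's first ionization energy up.
Approximate values (kJ/mol): Al 578, P 1012, Pb 716.
So from highest to lowest: P > Pb > Al.

P, Pb, Al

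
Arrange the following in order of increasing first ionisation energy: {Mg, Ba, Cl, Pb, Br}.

Ba, Pb, Mg, Br, Cl

Mg is in period 3, group 2; Cl is in period 3, group 17; Br is in period 4, group 17; Ba is in period 6, group 2; Pb is in period 6, group 14.
IE₁ increases left→right with effective nuclear charge and decreases top→bottom as the valence shell moves farther out.
These span different periods and groups, so the two trends combine.
Pb > Ba: both are in period 6; the period trend gives Pb the larger value.
Mg > Pb: period and group pull opposite ways; the down-group shift dominates (738 vs 716 kJ/mol).
Br > Mg: the two effects oppose for this pair; the across-period effect wins (1140 vs 738 kJ/mol).
Cl > Br: they share group 17; the group trend gives Cl the larger value.
Tabulated first ionization energy (kJ/mol): Mg 738, Cl 1251, Br 1140, Ba 503, Pb 716.
So from lowest to highest: Ba < Pb < Mg < Br < Cl.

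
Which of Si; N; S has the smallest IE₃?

Si

After 2 electrons have been removed, what remains? Si²⁺ still has 2 valence electrons; N²⁺ still has 3 valence electrons; S²⁺ still has 4 valence electrons.
All are still removing valence electrons, so compare the +2 ions as you would atoms: IE_3 generally rises across a period (higher Z_eff) and falls down a group (larger shell), subject to the usual subshell exceptions.
Valence configurations: Si²⁺ [Ne]3s², N²⁺ [He]2s²2p¹, S²⁺ [Ne]3s²3p².
The numbers (kJ/mol): Si 3232, N 4578, S 3357.
Hence IE_3: Si < S < N.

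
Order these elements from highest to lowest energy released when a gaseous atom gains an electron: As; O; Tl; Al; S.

O is in period 2, group 16; Al is in period 3, group 13; S is in period 3, group 16; As is in period 4, group 15; Tl is in period 6, group 13.
Electron affinity generally becomes more exothermic across a period toward the halogens and less exothermic down a group.
These span different periods and groups, so the two trends combine.
Al > Tl: they share group 13; the group trend gives Al the larger value.
As > Al: the two effects oppose for this pair; the across-period effect wins (78 vs 42 kJ/mol).
O > As: both effects reinforce here, so O is clearly the higher of the two.
S > O: this pair runs against the simple trend — see the exception note.
Note the exception: S has a higher electron affinity than O, contrary to the simple trend — the compact 2p subshell of O repels the added electron more than S's larger 3p does.
Approximate values (kJ/mol): O 141, Al 42, S 200, As 78, Tl 19.
So from highest to lowest: S > O > As > Al > Tl.

S, O, As, Al, Tl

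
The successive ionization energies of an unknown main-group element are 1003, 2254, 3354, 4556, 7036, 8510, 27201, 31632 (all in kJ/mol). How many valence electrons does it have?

6

Look for the largest jump between consecutive ionization energies: IE7/IE6 ≈ 3.2, far larger than any earlier ratio.
That jump marks the point where a core electron is being removed. So the atom has 6 valence electrons.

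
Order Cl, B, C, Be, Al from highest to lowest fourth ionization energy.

Consider each +3 ion: Cl³⁺ still has 4 valence electrons; B³⁺ is the bare [He] core; C³⁺ still has 1 valence electron; Be³⁺ is already 1 electron into the core; Al³⁺ is the bare [Ne] core.
Breaking into a closed-shell core is much more expensive than removing a leftover valence electron — Al, Be and B have the largest IE_4 here.
Valence configurations: Cl³⁺ [Ne]3s²3p², C³⁺ [He]2s¹.
Tabulated IE_4 (kJ/mol): Cl 5159, B 25026, C 6223, Be 21007, Al 11577.
Putting it together, IE_4: Cl < C < Al < Be < B.

B > Be > Al > C > Cl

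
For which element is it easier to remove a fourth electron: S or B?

S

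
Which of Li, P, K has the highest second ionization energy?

Li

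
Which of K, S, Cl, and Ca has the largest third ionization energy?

Ca

IE_3 is the cost of taking one more electron from the +2 cation: K²⁺ is already 1 electron into the core; S²⁺ still has 4 valence electrons; Cl²⁺ still has 5 valence electrons; Ca²⁺ is the bare [Ar] core.
Pulling an electron out of a noble-gas core costs far more than removing a remaining valence electron, so K and Ca sit at the high end of IE_3.
Valence configurations: S²⁺ [Ne]3s²3p², Cl²⁺ [Ne]3s²3p³.
The numbers (kJ/mol): K 4420, S 3357, Cl 3822, Ca 4912.
Hence IE_3: S < Cl < K < Ca.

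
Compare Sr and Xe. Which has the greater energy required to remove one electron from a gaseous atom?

Xe

Sr is in period 5, group 2; Xe is in period 5, group 18.
Removing the outermost electron gets harder across a period and easier down a group.
All lie in period 5, so first ionization energy increases left to right.
So Xe has the greater energy required to remove one electron from a gaseous atom (Xe > Sr).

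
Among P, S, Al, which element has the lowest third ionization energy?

Consider each +2 ion: P²⁺ still has 3 valence electrons; S²⁺ still has 4 valence electrons; Al²⁺ still has 1 valence electron.
All are still removing valence electrons, so compare the +2 ions as you would atoms: IE_3 generally rises across a period (higher Z_eff) and falls down a group (larger shell), subject to the usual subshell exceptions.
Valence configurations: P²⁺ [Ne]3s²3p¹, S²⁺ [Ne]3s²3p², Al²⁺ [Ne]3s¹.
Approximate IE_3 values (kJ/mol): P 2914, S 3357, Al 2745.
Putting it together, IE_3: Al < P < S.

Al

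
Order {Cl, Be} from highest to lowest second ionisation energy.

Cl > Be

The second ionization energy removes an electron from the +1 ion. For each element: Cl⁺ still has 6 valence electrons; Be⁺ still has 1 valence electron.
All are still removing valence electrons, so compare the +1 ions as you would atoms: IE_2 generally rises across a period (higher Z_eff) and falls down a group (larger shell), subject to the usual subshell exceptions.
Valence configurations: Cl⁺ [Ne]3s²3p⁴, Be⁺ [He]2s¹.
The numbers (kJ/mol): Cl 2298, Be 1757.
So the second ionization energies run Be < Cl.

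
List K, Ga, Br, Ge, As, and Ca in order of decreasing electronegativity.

Br > As > Ge > Ga > Ca > K

K is in period 4, group 1; Ca is in period 4, group 2; Ga is in period 4, group 13; Ge is in period 4, group 14; As is in period 4, group 15; Br is in period 4, group 17.
Electronegativity increases across a period and decreases down a group, tracking effective nuclear charge and atomic size.
All lie in period 4, so electronegativity increases left to right.
So from highest to lowest: Br > As > Ge > Ga > Ca > K.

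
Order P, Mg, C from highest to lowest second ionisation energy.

C > P > Mg

Consider each +1 ion: P⁺ still has 4 valence electrons; Mg⁺ still has 1 valence electron; C⁺ still has 3 valence electrons.
All are still removing valence electrons, so compare the +1 ions as you would atoms: IE_2 generally rises across a period (higher Z_eff) and falls down a group (larger shell), subject to the usual subshell exceptions.
Valence configurations: P⁺ [Ne]3s²3p², Mg⁺ [Ne]3s¹, C⁺ [He]2s²2p¹.
Tabulated IE_2 (kJ/mol): P 1907, Mg 1451, C 2353.
So the second ionization energies run Mg < P < C.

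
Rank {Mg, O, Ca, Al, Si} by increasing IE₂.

Ca < Mg < Si < Al < O

The second ionization energy removes an electron from the +1 ion. For each element: Mg⁺ still has 1 valence electron; O⁺ still has 5 valence electrons; Ca⁺ still has 1 valence electron; Al⁺ still has 2 valence electrons; Si⁺ still has 3 valence electrons.
All are still removing valence electrons, so compare the +1 ions as you would atoms: IE_2 generally rises across a period (higher Z_eff) and falls down a group (larger shell), subject to the usual subshell exceptions.
Valence configurations: Mg⁺ [Ne]3s¹, O⁺ [He]2s²2p³, Ca⁺ [Ar]4s¹, Al⁺ [Ne]3s², Si⁺ [Ne]3s²3p¹.
Si⁺ loses a lone 3p electron whereas Al⁺ must break into a filled 3s² pair, so IE_2(Al) > IE_2(Si) even though Si has the higher nuclear charge.
The numbers (kJ/mol): Mg 1451, O 3388, Ca 1145, Al 1817, Si 1577.
Putting it together, IE_2: Ca < Mg < Si < Al < O.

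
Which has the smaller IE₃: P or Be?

P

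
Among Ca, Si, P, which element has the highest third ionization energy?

The third ionization energy removes an electron from the +2 ion. For each element: Ca²⁺ is the bare [Ar] core; Si²⁺ still has 2 valence electrons; P²⁺ still has 3 valence electrons.
Pulling an electron out of a noble-gas core costs far more than removing a remaining valence electron, so Ca sits at the high end of IE_3.
Valence configurations: Si²⁺ [Ne]3s², P²⁺ [Ne]3s²3p¹.
P²⁺ loses a lone 3p electron whereas Si²⁺ must break into a filled 3s² pair, so IE_3(Si) > IE_3(P) even though P has the higher nuclear charge.
The numbers (kJ/mol): Ca 4912, Si 3232, P 2914.
Hence IE_3: P < Si < Ca.

Ca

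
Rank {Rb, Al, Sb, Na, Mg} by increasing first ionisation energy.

Na is in period 3, group 1; Mg is in period 3, group 2; Al is in period 3, group 13; Rb is in period 5, group 1; Sb is in period 5, group 15.
First ionization energy rises across a period (greater Z_eff holds electrons more tightly) and falls down a group (valence electrons are farther from the nucleus).
These span different periods and groups, so the two trends combine.
Na > Rb: they share group 1; the group trend gives Na the larger value.
Al > Na: Al lies to the right of Na in period 3, so the across-period effect alone puts Al higher.
Mg > Al: this pair runs against the simple trend — see the exception note.
Sb > Mg: the two effects oppose for this pair; the across-period effect wins (831 vs 738 kJ/mol).
Note the exception: Mg has a higher first ionization energy than Al, contrary to the simple trend — Al's single 3p electron is easier to remove than one from Mg's filled 3s².
Approximate values (kJ/mol): Na 496, Mg 738, Al 578, Rb 403, Sb 831.
So from lowest to highest: Rb < Na < Al < Mg < Sb.

Rb, Na, Al, Mg, Sb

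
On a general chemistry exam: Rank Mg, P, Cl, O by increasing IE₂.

The second ionization energy removes an electron from the +1 ion. For each element: Mg⁺ still has 1 valence electron; P⁺ still has 4 valence electrons; Cl⁺ still has 6 valence electrons; O⁺ still has 5 valence electrons.
All are still removing valence electrons, so compare the +1 ions as you would atoms: IE_2 generally rises across a period (higher Z_eff) and falls down a group (larger shell), subject to the usual subshell exceptions.
Valence configurations: Mg⁺ [Ne]3s¹, P⁺ [Ne]3s²3p², Cl⁺ [Ne]3s²3p⁴, O⁺ [He]2s²2p³.
Tabulated IE_2 (kJ/mol): Mg 1451, P 1907, Cl 2298, O 3388.
So the second ionization energies run Mg < P < Cl < O.

Mg, P, Cl, O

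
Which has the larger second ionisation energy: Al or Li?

IE_2 is the cost of taking one more electron from the +1 cation: Al⁺ still has 2 valence electrons; Li⁺ is the bare [He] core.
Pulling an electron out of a noble-gas core costs far more than removing a remaining valence electron, so Li sits at the high end of IE_2.
Tabulated IE_2 (kJ/mol): Al 1817, Li 7298.
Overall IE_2 order: Al < Li.

Li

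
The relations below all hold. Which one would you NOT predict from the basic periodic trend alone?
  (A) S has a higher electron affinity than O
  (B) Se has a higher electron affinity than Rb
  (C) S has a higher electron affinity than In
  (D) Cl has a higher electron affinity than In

(A)

The general trend: electron affinity increases across a period and decreases down a group.
(A) S (period 3, group 16) vs O (period 2, group 16): the stated order contradicts the simple trend.
(B) Se (period 4, group 16) vs Rb (period 5, group 1): the stated order agrees with the simple trend.
(C) S (period 3, group 16) vs In (period 5, group 13): the stated order agrees with the simple trend.
(D) Cl (period 3, group 17) vs In (period 5, group 13): the stated order agrees with the simple trend.
The exception is (A): the compact 2p subshell of O repels the added electron more than S's larger 3p does.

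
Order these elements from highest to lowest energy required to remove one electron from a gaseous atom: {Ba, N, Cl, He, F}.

He, F, N, Cl, Ba

He is in period 1, group 18; N is in period 2, group 15; F is in period 2, group 17; Cl is in period 3, group 17; Ba is in period 6, group 2.
IE₁ increases left→right with effective nuclear charge and decreases top→bottom as the valence shell moves farther out.
Neither a single period nor a single group — weigh both effects.
Cl > Ba: both effects reinforce here, so Cl is clearly the higher of the two.
N > Cl: the two effects oppose for this pair; the down-group effect wins (1402 vs 1251 kJ/mol).
F > N: F lies to the right of N in period 2, so the across-period effect alone puts F higher.
He > F: both effects reinforce here, so He is clearly the higher of the two.
Approximate values (kJ/mol): He 2372, N 1402, F 1681, Cl 1251, Ba 503.
So from highest to lowest: He > F > N > Cl > Ba.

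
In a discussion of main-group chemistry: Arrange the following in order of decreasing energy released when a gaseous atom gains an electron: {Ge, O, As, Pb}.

Adding an electron releases more energy for atoms nearer the top right (short of the noble gases).
These span different periods and groups, so the two trends combine.
As > Pb: both effects reinforce here, so As is clearly the higher of the two.
Ge > As: this pair runs against the simple trend — see the exception note.
O > Ge: both effects reinforce here, so O is clearly the higher of the two.
Note the exception: Ge has a higher electron affinity than As, contrary to the simple trend — adding an electron to As's half-filled 4p³ is unfavourable, so Ge (4p²) has the more exothermic EA.
Approximate values (kJ/mol): O 141, Ge 119, As 78, Pb 35.
So from highest to lowest: O > Ge > As > Pb.

O, Ge, As, Pb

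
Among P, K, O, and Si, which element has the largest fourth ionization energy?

O

Consider each +3 ion: P³⁺ still has 2 valence electrons; K³⁺ is already 2 electrons into the core; O³⁺ still has 3 valence electrons; Si³⁺ still has 1 valence electron.
Usually core removal costs more than valence removal, but here the competition is close: a tightly held n=2 valence electron can cost more to remove than an n=3 core electron, so the actual values have to decide it.
Valence configurations: P³⁺ [Ne]3s², O³⁺ [He]2s²2p¹, Si³⁺ [Ne]3s¹.
Approximate IE_4 values (kJ/mol): P 4964, K 5877, O 7469, Si 4356.
Putting it together, IE_4: Si < P < K < O.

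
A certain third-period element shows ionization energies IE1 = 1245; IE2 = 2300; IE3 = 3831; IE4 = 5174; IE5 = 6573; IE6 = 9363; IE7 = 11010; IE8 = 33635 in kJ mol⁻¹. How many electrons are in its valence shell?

Look for the largest jump between consecutive ionization energies: IE8/IE7 ≈ 3.1, far larger than any earlier ratio.
That jump marks the point where a core electron is being removed. So the atom has 7 valence electrons.

7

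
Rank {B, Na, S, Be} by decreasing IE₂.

Consider each +1 ion: B⁺ still has 2 valence electrons; Na⁺ is the bare [Ne] core; S⁺ still has 5 valence electrons; Be⁺ still has 1 valence electron.
Core electrons are held far more tightly than valence electrons, so Na tops the IE_2 order.
Valence configurations: B⁺ [He]2s², S⁺ [Ne]3s²3p³, Be⁺ [He]2s¹.
Approximate IE_2 values (kJ/mol): B 2427, Na 4562, S 2252, Be 1757.
Hence IE_2: Be < S < B < Na.

Na > B > S > Be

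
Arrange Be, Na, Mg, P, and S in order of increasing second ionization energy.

Mg < Be < P < S < Na

After 1 electron has been removed, what remains? Be⁺ still has 1 valence electron; Na⁺ is the bare [Ne] core; Mg⁺ still has 1 valence electron; P⁺ still has 4 valence electrons; S⁺ still has 5 valence electrons.
Breaking into a closed-shell core is much more expensive than removing a leftover valence electron — Na has the largest IE_2 here.
Valence configurations: Be⁺ [He]2s¹, Mg⁺ [Ne]3s¹, P⁺ [Ne]3s²3p², S⁺ [Ne]3s²3p³.
The numbers (kJ/mol): Be 1757, Na 4562, Mg 1451, P 1907, S 2252.
Hence IE_2: Mg < Be < P < S < Na.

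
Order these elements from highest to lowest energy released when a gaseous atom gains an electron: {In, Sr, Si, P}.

Si is in period 3, group 14; P is in period 3, group 15; Sr is in period 5, group 2; In is in period 5, group 13.
EA tends to increase across a period and decrease down a group, though the pattern is less regular than for IE or radius.
Neither a single period nor a single group — weigh both effects.
In > Sr: In lies to the right of Sr in period 5, so the across-period effect alone puts In higher.
P > In: both effects reinforce here, so P is clearly the higher of the two.
Si > P: this pair runs against the simple trend — see the exception note.
Note the exception: Si has a higher electron affinity than P, contrary to the simple trend — adding an electron to P's half-filled 3p³ is unfavourable, so Si (3p²) has the more exothermic EA.
Approximate values (kJ/mol): Si 134, P 72, Sr 5, In 29.
So from highest to lowest: Si > P > In > Sr.

Si, P, In, Sr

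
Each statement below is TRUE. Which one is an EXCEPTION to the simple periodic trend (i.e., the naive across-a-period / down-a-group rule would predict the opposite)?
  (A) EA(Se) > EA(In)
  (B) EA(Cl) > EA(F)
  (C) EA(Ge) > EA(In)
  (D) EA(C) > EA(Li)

(B)

The general trend: electron affinity increases across a period and decreases down a group.
(A) Se (period 4, group 16) vs In (period 5, group 13): the stated order agrees with the simple trend.
(B) Cl (period 3, group 17) vs F (period 2, group 17): the stated order contradicts the simple trend.
(C) Ge (period 4, group 14) vs In (period 5, group 13): the stated order agrees with the simple trend.
(D) C (period 2, group 14) vs Li (period 2, group 1): the stated order agrees with the simple trend.
The exception is (B): F's small 2p subshell makes the incoming electron feel strong e⁻–e⁻ repulsion, so Cl actually releases more energy on gaining an electron.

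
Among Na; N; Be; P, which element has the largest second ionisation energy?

Na

IE_2 is the cost of taking one more electron from the +1 cation: Na⁺ is the bare [Ne] core; N⁺ still has 4 valence electrons; Be⁺ still has 1 valence electron; P⁺ still has 4 valence electrons.
Breaking into a closed-shell core is much more expensive than removing a leftover valence electron — Na has the largest IE_2 here.
Valence configurations: N⁺ [He]2s²2p², Be⁺ [He]2s¹, P⁺ [Ne]3s²3p².
Tabulated IE_2 (kJ/mol): Na 4562, N 2856, Be 1757, P 1907.
Hence IE_2: Be < P < N < Na.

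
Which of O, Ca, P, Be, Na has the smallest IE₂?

Ca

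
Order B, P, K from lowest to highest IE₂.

P, B, K

Consider each +1 ion: B⁺ still has 2 valence electrons; P⁺ still has 4 valence electrons; K⁺ is the bare [Ar] core.
Pulling an electron out of a noble-gas core costs far more than removing a remaining valence electron, so K sits at the high end of IE_2.
Valence configurations: B⁺ [He]2s², P⁺ [Ne]3s²3p².
Approximate IE_2 values (kJ/mol): B 2427, P 1907, K 3052.
Putting it together, IE_2: P < B < K.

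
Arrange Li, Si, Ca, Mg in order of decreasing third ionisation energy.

The third ionization energy removes an electron from the +2 ion. For each element: Li²⁺ is already 1 electron into the core; Si²⁺ still has 2 valence electrons; Ca²⁺ is the bare [Ar] core; Mg²⁺ is the bare [Ne] core.
Core electrons are held far more tightly than valence electrons, so Ca, Mg and Li top the IE_3 order.
Tabulated IE_3 (kJ/mol): Li 11815, Si 3232, Ca 4912, Mg 7733.
Overall IE_3 order: Si < Ca < Mg < Li.

Li > Mg > Ca > Si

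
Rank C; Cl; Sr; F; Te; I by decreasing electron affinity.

Cl > F > I > Te > C > Sr

Atoms with high Z_eff and room in the valence shell (especially the halogens) have the most exothermic electron affinities.
Neither a single period nor a single group — weigh both effects.
C > Sr: relative to Sr, both the across-period and down-group shifts push C's electron affinity up.
Te > C: the two effects oppose for this pair; the across-period effect wins (190 vs 122 kJ/mol).
I > Te: both are in period 5; the period trend gives I the larger value.
F > I: F sits above I in group 17, so the down-group effect alone puts F higher.
Cl > F: this pair runs against the simple trend — see the exception note.
Note the exception: Cl has a higher electron affinity than F, contrary to the simple trend — F's small 2p subshell makes the incoming electron feel strong e⁻–e⁻ repulsion, so Cl actually releases more energy on gaining an electron.
Tabulated electron affinity (kJ/mol): C 122, F 328, Cl 349, Sr 5, Te 190, I 295.
So from highest to lowest: Cl > F > I > Te > C > Sr.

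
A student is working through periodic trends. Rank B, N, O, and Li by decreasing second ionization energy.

Li > O > N > B

IE_2 is the cost of taking one more electron from the +1 cation: B⁺ still has 2 valence electrons; N⁺ still has 4 valence electrons; O⁺ still has 5 valence electrons; Li⁺ is the bare [He] core.
Pulling an electron out of a noble-gas core costs far more than removing a remaining valence electron, so Li sits at the high end of IE_2.
Valence configurations: B⁺ [He]2s², N⁺ [He]2s²2p², O⁺ [He]2s²2p³.
Approximate IE_2 values (kJ/mol): B 2427, N 2856, O 3388, Li 7298.
Overall IE_2 order: B < N < O < Li.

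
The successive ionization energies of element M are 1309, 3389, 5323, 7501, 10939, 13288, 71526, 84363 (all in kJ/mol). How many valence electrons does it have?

Look for the largest jump between consecutive ionization energies: IE7/IE6 ≈ 5.4, far larger than any earlier ratio.
That jump marks the point where a core electron is being removed. So the atom has 6 valence electrons.

6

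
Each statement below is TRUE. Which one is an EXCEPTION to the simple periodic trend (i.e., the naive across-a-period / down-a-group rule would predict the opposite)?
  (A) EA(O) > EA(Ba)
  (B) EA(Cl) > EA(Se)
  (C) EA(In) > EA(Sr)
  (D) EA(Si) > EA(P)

The general trend: electron affinity increases across a period and decreases down a group.
(A) O (period 2, group 16) vs Ba (period 6, group 2): the stated order agrees with the simple trend.
(B) Cl (period 3, group 17) vs Se (period 4, group 16): the stated order agrees with the simple trend.
(C) In (period 5, group 13) vs Sr (period 5, group 2): the stated order agrees with the simple trend.
(D) Si (period 3, group 14) vs P (period 3, group 15): the stated order contradicts the simple trend.
The exception is (D): adding an electron to P's half-filled 3p³ is unfavourable, so Si (3p²) has the more exothermic EA.

(D)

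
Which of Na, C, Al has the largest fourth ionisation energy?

Al

Consider each +3 ion: Na³⁺ is already 2 electrons into the core; C³⁺ still has 1 valence electron; Al³⁺ is the bare [Ne] core.
Pulling an electron out of a noble-gas core costs far more than removing a remaining valence electron, so Na and Al sit at the high end of IE_4.
Approximate IE_4 values (kJ/mol): Na 9543, C 6223, Al 11577.
Putting it together, IE_4: C < Na < Al.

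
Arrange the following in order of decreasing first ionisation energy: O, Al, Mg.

O is in period 2, group 16; Mg is in period 3, group 2; Al is in period 3, group 13.
Across a period the outer electron is held more tightly (higher IE₁); down a group it sits in a higher shell, more shielded, and comes off more easily.
Neither a single period nor a single group — weigh both effects.
Mg > Al: this pair runs against the simple trend — see the exception note.
O > Mg: both effects reinforce here, so O is clearly the higher of the two.
Note the exception: Mg has a higher first ionization energy than Al, contrary to the simple trend — Al's single 3p electron is easier to remove than one from Mg's filled 3s².
Tabulated first ionization energy (kJ/mol): O 1314, Mg 738, Al 578.
So from highest to lowest: O > Mg > Al.

O, Mg, Al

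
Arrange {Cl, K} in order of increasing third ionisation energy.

After 2 electrons have been removed, what remains? Cl²⁺ still has 5 valence electrons; K²⁺ is already 1 electron into the core.
Core electrons are held far more tightly than valence electrons, so K tops the IE_3 order.
Approximate IE_3 values (kJ/mol): Cl 3822, K 4420.
So the third ionization energies run Cl < K.

Cl < K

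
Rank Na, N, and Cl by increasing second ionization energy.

Cl, N, Na

The second ionization energy removes an electron from the +1 ion. For each element: Na⁺ is the bare [Ne] core; N⁺ still has 4 valence electrons; Cl⁺ still has 6 valence electrons.
Core electrons are held far more tightly than valence electrons, so Na tops the IE_2 order.
Valence configurations: N⁺ [He]2s²2p², Cl⁺ [Ne]3s²3p⁴.
Approximate IE_2 values (kJ/mol): Na 4562, N 2856, Cl 2298.
So the second ionization energies run Cl < N < Na.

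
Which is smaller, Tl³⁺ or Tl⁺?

Both ions have Z = 81 protons, but Tl³⁺ has lost more electrons, so its remaining electrons feel a larger effective nuclear charge per electron and are pulled in more tightly.
Higher positive charge → smaller ion, so Tl⁺ > Tl³⁺.

Tl³⁺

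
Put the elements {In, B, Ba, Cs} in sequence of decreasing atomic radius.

Cs > Ba > In > B

B is in period 2, group 13; In is in period 5, group 13; Cs is in period 6, group 1; Ba is in period 6, group 2.
Across a period the added protons contract the valence shell; down a group each new principal shell makes the atom larger.
Neither a single period nor a single group — weigh both effects.
In > B: they share group 13; the group trend gives In the larger value.
Ba > In: both effects reinforce here, so Ba is clearly the larger of the two.
Cs > Ba: Cs lies to the left of Ba in period 6, so the across-period effect alone puts Cs larger.
For reference (pm): B 85, In 142, Cs 232, Ba 196.
So from largest to smallest: Cs > Ba > In > B.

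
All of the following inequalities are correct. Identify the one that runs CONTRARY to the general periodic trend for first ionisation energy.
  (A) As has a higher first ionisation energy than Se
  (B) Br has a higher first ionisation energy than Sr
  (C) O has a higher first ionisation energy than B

(A)

The general trend: first ionisation energy increases across a period and decreases down a group.
(A) As (period 4, group 15) vs Se (period 4, group 16): the stated order contradicts the simple trend.
(B) Br (period 4, group 17) vs Sr (period 5, group 2): the stated order agrees with the simple trend.
(C) O (period 2, group 16) vs B (period 2, group 13): the stated order agrees with the simple trend.
The exception is (A): Se (4p⁴) ionizes more easily than half-filled As (4p³).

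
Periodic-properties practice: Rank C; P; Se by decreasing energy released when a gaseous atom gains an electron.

C is in period 2, group 14; P is in period 3, group 15; Se is in period 4, group 16.
Electron affinity generally becomes more exothermic across a period toward the halogens and less exothermic down a group.
A diagonal step moves right (one effect) and down (the opposite effect) at once.
C > P: period and group pull opposite ways; the down-group shift dominates (122 vs 72 kJ/mol).
Se > C: period and group pull opposite ways; the across-period shift dominates (195 vs 122 kJ/mol).
Approximate values (kJ/mol): C 122, P 72, Se 195.
So from highest to lowest: Se > C > P.

Se > C > P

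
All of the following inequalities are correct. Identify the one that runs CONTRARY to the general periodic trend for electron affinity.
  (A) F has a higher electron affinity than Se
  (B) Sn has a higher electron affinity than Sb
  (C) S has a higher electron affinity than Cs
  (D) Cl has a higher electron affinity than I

(B)

The general trend: electron affinity increases across a period and decreases down a group.
(A) F (period 2, group 17) vs Se (period 4, group 16): the stated order agrees with the simple trend.
(B) Sn (period 5, group 14) vs Sb (period 5, group 15): the stated order contradicts the simple trend.
(C) S (period 3, group 16) vs Cs (period 6, group 1): the stated order agrees with the simple trend.
(D) Cl (period 3, group 17) vs I (period 5, group 17): the stated order agrees with the simple trend.
The exception is (B): adding an electron to Sb's half-filled 5p³ is unfavourable, so Sn has the more exothermic EA.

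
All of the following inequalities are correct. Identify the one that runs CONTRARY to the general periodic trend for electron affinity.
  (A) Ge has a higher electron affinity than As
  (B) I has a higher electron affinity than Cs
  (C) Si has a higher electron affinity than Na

The general trend: electron affinity increases across a period and decreases down a group.
(A) Ge (period 4, group 14) vs As (period 4, group 15): the stated order contradicts the simple trend.
(B) I (period 5, group 17) vs Cs (period 6, group 1): the stated order agrees with the simple trend.
(C) Si (period 3, group 14) vs Na (period 3, group 1): the stated order agrees with the simple trend.
The exception is (A): adding an electron to As's half-filled 4p³ is unfavourable, so Ge (4p²) has the more exothermic EA.

(A)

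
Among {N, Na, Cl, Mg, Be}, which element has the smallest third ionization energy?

IE_3 is the cost of taking one more electron from the +2 cation: N²⁺ still has 3 valence electrons; Na²⁺ is already 1 electron into the core; Cl²⁺ still has 5 valence electrons; Mg²⁺ is the bare [Ne] core; Be²⁺ is the bare [He] core.
Breaking into a closed-shell core is much more expensive than removing a leftover valence electron — Na, Mg and Be have the largest IE_3 here.
Valence configurations: N²⁺ [He]2s²2p¹, Cl²⁺ [Ne]3s²3p³.
Tabulated IE_3 (kJ/mol): N 4578, Na 6910, Cl 3822, Mg 7733, Be 14849.
Hence IE_3: Cl < N < Na < Mg < Be.

Cl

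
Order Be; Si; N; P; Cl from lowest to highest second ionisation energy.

Si < Be < P < Cl < N

Consider each +1 ion: Be⁺ still has 1 valence electron; Si⁺ still has 3 valence electrons; N⁺ still has 4 valence electrons; P⁺ still has 4 valence electrons; Cl⁺ still has 6 valence electrons.
All are still removing valence electrons, so compare the +1 ions as you would atoms: IE_2 generally rises across a period (higher Z_eff) and falls down a group (larger shell), subject to the usual subshell exceptions.
Valence configurations: Be⁺ [He]2s¹, Si⁺ [Ne]3s²3p¹, N⁺ [He]2s²2p², P⁺ [Ne]3s²3p², Cl⁺ [Ne]3s²3p⁴.
Tabulated IE_2 (kJ/mol): Be 1757, Si 1577, N 2856, P 1907, Cl 2298.
So the second ionization energies run Si < Be < P < Cl < N.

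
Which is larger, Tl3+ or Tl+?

Tl+

Both ions have Z = 81 protons, but Tl3+ has lost more electrons, so its remaining electrons feel a larger effective nuclear charge per electron and are pulled in more tightly.
Higher positive charge → smaller ion, so Tl+ > Tl3+.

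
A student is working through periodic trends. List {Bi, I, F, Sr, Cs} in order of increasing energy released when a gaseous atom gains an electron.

Sr, Cs, Bi, I, F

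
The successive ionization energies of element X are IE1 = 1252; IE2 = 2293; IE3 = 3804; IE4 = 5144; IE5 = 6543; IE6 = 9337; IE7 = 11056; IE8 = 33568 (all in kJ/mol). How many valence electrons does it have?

Look for the largest jump between consecutive ionization energies: IE8/IE7 ≈ 3.0, far larger than any earlier ratio.
That jump marks the point where a core electron is being removed. So the atom has 7 valence electrons.

7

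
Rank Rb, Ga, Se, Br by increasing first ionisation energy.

Rb < Ga < Se < Br

Ga is in period 4, group 13; Se is in period 4, group 16; Br is in period 4, group 17; Rb is in period 5, group 1.
IE₁ increases left→right with effective nuclear charge and decreases top→bottom as the valence shell moves farther out.
These span different periods and groups, so the two trends combine.
Ga > Rb: relative to Rb, both the across-period and down-group shifts push Ga's first ionization energy up.
Se > Ga: Se lies to the right of Ga in period 4, so the across-period effect alone puts Se higher.
Br > Se: Br lies to the right of Se in period 4, so the across-period effect alone puts Br higher.
Approximate values (kJ/mol): Ga 579, Se 941, Br 1140, Rb 403.
So from lowest to highest: Rb < Ga < Se < Br.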